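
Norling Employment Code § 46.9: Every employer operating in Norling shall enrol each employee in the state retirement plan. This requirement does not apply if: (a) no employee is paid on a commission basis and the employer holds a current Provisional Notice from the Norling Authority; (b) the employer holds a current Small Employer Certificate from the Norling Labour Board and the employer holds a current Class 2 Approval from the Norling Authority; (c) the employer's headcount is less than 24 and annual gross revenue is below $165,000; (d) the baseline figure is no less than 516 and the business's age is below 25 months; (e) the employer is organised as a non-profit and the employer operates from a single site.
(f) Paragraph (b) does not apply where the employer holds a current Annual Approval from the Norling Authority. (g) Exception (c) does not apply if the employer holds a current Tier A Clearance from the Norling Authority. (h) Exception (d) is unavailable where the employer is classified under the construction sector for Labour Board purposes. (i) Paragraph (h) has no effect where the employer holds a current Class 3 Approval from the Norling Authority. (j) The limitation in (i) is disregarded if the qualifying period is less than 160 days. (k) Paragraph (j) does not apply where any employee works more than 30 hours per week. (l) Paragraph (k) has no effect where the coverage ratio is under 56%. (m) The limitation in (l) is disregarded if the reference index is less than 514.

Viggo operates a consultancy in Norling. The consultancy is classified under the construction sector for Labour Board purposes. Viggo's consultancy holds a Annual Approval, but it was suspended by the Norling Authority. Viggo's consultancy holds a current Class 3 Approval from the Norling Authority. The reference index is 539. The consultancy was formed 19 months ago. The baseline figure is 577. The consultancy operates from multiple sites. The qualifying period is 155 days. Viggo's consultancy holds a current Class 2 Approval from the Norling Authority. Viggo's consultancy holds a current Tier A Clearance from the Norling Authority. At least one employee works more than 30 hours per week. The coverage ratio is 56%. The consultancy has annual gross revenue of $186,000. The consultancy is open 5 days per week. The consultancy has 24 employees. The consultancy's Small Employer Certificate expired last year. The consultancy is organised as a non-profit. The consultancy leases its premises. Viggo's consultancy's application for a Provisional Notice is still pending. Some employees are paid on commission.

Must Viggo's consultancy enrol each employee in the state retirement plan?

No — exception (d) applies; Viggo's consultancy is not required to enrol each employee in the state retirement plan.

Exception (a) requires that no employee is paid on a commission basis; but some employees are paid on commission, so (a) is unavailable.
Exception (b) fails — the Small Employer Certificate has expired.
Exception (c) fails — the employer's headcount is 24, not less than 24.
Exception (d): the baseline figure is 577, meeting the 516 threshold; the business's age is 19 months, below the 25 months limit — every condition holds. As to paragraphs (h)–(m): (h) would limit (d) — the consultancy is classified under the construction sector — but (i) sets (h) aside: (i) operates against (h): a current Class 3 Approval is held. (j) applies (the qualifying period is 155 days, less than the 160 days limit), but is set aside by (k): (k) operates — at least one employee exceeds 30 hours/week. (l), which would lift (k), is inapplicable — the coverage ratio is 56%, not under 56%. So (d) applies.
Exception (e) does not apply: the employer operates from multiple sites.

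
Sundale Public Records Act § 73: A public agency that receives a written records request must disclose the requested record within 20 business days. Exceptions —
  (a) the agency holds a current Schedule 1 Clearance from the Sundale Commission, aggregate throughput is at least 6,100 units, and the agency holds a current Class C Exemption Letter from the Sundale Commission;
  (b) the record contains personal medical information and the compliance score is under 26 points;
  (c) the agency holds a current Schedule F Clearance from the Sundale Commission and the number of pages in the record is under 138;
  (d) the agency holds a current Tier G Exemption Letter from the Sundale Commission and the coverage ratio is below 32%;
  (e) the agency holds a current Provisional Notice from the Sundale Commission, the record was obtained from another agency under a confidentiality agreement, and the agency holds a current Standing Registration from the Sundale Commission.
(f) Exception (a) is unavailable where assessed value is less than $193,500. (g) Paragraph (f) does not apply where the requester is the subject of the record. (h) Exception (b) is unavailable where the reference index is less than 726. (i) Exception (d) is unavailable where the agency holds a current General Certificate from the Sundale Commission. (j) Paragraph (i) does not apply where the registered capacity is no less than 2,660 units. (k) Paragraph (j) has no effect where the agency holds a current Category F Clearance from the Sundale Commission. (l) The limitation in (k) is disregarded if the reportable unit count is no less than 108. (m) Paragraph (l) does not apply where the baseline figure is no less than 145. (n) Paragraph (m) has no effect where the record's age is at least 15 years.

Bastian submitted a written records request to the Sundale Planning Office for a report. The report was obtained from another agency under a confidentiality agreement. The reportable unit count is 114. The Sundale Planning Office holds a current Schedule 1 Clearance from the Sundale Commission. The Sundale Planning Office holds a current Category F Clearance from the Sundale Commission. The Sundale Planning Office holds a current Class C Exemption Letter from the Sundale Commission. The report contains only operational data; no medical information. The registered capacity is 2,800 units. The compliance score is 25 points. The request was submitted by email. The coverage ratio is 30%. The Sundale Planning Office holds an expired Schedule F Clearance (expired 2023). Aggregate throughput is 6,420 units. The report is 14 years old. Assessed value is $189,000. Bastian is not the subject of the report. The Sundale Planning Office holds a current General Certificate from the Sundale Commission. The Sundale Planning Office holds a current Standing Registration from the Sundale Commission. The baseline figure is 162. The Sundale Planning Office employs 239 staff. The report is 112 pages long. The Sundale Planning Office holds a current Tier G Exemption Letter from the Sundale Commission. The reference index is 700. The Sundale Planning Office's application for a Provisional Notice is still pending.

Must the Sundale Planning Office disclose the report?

Yes — the Sundale Planning Office must disclose the report.

Exception (a) is satisfied on its face — a current Schedule 1 Clearance is held; aggregate throughput is 6,420 units, meeting the 6,100 units threshold; a current Class C Exemption Letter is held. Turning to paragraphs (f)–(g): (f) operates against (a): assessed value is $189,000, less than the $193,500 limit. (g) is inapplicable (Bastian is not the subject of the report), so (f) stands. Exception (a) does not apply.
Exception (b) does not apply: the report contains only operational data.
Exception (c) requires that the agency holds a current Schedule F Clearance from the Sundale Commission; but there is no Schedule F Clearance in force, so (c) is unavailable.
All of (d)'s requirements are met (a current Tier G Exemption Letter is held; the coverage ratio is 30%, below the 32% limit). But applying paragraphs (i)–(n): (i) applies — a current General Certificate is held. (j) operates (the registered capacity is 2,800 units, meeting the 2,660 units threshold), but is itself disapplied by (k): (k) is triggered — a current Category F Clearance is held. (l) would limit (k) — the reportable unit count is 114, meeting the 108 threshold — but (m) sets (l) aside: (m) is engaged — the baseline figure is 162, meeting the 145 threshold. (n) does not operate here (the record's age is 14 years, short of 15 years), so (m) stands. So (d) is unavailable.
Exception (e) fails — no current Provisional Notice is held.
No exception is made out. the Sundale Planning Office falls within the general rule.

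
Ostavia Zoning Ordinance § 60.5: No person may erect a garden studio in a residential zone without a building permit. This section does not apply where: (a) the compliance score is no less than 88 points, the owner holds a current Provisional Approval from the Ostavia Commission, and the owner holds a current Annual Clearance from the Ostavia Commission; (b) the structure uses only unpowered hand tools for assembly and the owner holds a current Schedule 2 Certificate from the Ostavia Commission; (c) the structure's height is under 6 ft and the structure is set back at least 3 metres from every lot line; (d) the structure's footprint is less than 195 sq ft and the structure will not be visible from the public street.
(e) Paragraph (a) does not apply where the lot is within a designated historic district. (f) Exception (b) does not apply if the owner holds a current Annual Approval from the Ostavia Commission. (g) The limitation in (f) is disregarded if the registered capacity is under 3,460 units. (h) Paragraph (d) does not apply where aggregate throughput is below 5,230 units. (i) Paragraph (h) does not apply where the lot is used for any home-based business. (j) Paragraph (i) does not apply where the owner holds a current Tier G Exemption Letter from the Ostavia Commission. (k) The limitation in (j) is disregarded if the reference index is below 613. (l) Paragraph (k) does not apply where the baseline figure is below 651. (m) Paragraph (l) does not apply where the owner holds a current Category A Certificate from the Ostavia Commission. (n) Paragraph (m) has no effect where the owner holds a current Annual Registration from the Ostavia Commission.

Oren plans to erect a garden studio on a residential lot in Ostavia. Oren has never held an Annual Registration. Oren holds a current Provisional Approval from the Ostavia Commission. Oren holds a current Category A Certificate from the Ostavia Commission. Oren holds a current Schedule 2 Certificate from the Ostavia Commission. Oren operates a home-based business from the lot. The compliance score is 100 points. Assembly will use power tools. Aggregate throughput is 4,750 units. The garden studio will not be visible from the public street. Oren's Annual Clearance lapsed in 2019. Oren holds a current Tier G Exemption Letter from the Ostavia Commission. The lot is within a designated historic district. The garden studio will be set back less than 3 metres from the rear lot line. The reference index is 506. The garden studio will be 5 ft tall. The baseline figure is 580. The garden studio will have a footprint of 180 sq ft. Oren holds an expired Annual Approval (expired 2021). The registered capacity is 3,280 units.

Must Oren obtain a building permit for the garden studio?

Exception (a) fails — no current Annual Clearance is held.
Exception (b) requires that the structure uses only unpowered hand tools for assembly; but assembly uses power tools, so (b) is unavailable.
Exception (c) requires that the structure is set back at least 3 metres from every lot line; but the rear setback is under 3 m, so (c) is unavailable.
Exception (d)'s conditions are all satisfied: the structure's footprint is 180 sq ft, less than the 195 sq ft limit; the structure will not be visible from the street. As to paragraphs (h)–(n): (h) is engaged (aggregate throughput is 4,750 units, below the 5,230 units limit), but is set aside by (i): (i) is engaged — a home-based business operates on the lot. (j) operates (a current Tier G Exemption Letter is held), but is displaced by (k): (k) applies — the reference index is 506, below the 613 limit. (l) would limit (k) — the baseline figure is 580, below the 651 limit — but (m) sets (l) aside: (m) is triggered — a current Category A Certificate is held. (n), which would lift (m), is inapplicable — there is no Annual Registration in force. Exception (d) stands.

No — exception (d) applies; Oren does not need a building permit.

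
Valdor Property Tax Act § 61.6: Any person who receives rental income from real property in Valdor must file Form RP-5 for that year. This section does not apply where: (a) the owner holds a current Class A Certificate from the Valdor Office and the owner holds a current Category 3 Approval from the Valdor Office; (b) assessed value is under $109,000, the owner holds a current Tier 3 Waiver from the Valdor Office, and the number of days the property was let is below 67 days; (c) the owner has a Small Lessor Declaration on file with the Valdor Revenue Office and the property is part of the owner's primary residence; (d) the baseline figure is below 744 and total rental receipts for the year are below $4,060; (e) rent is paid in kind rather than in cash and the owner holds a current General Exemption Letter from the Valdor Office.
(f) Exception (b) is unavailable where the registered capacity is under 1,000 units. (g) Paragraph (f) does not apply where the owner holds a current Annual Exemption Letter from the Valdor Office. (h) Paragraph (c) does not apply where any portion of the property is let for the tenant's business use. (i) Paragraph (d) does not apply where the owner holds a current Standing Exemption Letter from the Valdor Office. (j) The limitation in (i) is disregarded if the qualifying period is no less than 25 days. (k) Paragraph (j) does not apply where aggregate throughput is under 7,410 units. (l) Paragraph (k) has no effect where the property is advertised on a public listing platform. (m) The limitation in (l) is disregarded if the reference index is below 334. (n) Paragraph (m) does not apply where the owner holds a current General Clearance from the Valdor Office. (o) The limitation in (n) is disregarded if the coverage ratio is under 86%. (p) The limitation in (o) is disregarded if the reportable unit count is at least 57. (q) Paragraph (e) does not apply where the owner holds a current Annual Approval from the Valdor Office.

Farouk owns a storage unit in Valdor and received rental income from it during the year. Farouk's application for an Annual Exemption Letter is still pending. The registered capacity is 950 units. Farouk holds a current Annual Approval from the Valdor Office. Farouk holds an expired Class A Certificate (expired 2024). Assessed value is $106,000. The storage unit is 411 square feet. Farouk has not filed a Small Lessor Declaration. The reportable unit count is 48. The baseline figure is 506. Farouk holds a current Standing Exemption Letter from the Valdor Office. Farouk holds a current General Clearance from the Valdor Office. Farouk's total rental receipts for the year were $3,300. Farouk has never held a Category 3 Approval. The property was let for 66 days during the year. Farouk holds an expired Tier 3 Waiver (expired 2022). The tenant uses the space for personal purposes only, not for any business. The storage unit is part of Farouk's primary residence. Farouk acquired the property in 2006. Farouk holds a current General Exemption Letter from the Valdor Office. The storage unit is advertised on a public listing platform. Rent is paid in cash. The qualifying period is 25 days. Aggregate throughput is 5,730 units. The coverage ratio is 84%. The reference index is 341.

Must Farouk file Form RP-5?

No — exception (d) applies; Farouk is not required to file Form RP-5.

Exception (a) does not apply: the Class A Certificate is not current.
Exception (b) does not apply: there is no Tier 3 Waiver in force.
Exception (c) requires that the owner has a Small Lessor Declaration on file with the Valdor Revenue Office; but no Small Lessor Declaration is on file, so (c) is unavailable.
Exception (d): the baseline figure is 506, below the 744 limit; total rental receipts for the year are $3,300, below the $4,060 limit — every condition holds. Considering the limiting provisions: (i) is engaged (a current Standing Exemption Letter is held), but is itself disapplied by (j): (j) operates against (i): the qualifying period is 25 days, meeting the 25 days threshold. (k) is engaged (aggregate throughput is 5,730 units, under the 7,410 units limit), but is itself disapplied by (l): (l) operates — the property is publicly advertised. (m), which would lift (l), does not operate here — the reference index is 341, not below 334. Exception (d) stands.
Exception (e) does not apply: rent is paid in cash.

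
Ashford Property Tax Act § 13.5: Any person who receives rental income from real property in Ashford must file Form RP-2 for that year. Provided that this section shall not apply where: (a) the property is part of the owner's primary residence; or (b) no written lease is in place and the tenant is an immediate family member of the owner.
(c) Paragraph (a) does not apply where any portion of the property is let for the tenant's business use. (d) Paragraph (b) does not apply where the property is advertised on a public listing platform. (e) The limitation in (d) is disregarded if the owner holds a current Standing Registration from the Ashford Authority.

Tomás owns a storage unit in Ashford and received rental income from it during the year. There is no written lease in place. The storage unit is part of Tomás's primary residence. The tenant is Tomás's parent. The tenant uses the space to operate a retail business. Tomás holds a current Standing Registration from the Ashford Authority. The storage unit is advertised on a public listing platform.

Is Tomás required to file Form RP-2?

Exception (a) is satisfied on its face — the storage unit is part of the primary residence. But: (c) operates against (a): the space is let for business use. So (a) is unavailable.
Exception (b): there is no written lease; the tenant is an immediate family member — every condition holds. Considering the limiting provisions: (d) applies (the property is publicly advertised), but is itself disapplied by (e): (e) operates against (d): a current Standing Registration is held. Exception (b) stands.

No — exception (b) applies; Tomás is not required to file Form RP-2.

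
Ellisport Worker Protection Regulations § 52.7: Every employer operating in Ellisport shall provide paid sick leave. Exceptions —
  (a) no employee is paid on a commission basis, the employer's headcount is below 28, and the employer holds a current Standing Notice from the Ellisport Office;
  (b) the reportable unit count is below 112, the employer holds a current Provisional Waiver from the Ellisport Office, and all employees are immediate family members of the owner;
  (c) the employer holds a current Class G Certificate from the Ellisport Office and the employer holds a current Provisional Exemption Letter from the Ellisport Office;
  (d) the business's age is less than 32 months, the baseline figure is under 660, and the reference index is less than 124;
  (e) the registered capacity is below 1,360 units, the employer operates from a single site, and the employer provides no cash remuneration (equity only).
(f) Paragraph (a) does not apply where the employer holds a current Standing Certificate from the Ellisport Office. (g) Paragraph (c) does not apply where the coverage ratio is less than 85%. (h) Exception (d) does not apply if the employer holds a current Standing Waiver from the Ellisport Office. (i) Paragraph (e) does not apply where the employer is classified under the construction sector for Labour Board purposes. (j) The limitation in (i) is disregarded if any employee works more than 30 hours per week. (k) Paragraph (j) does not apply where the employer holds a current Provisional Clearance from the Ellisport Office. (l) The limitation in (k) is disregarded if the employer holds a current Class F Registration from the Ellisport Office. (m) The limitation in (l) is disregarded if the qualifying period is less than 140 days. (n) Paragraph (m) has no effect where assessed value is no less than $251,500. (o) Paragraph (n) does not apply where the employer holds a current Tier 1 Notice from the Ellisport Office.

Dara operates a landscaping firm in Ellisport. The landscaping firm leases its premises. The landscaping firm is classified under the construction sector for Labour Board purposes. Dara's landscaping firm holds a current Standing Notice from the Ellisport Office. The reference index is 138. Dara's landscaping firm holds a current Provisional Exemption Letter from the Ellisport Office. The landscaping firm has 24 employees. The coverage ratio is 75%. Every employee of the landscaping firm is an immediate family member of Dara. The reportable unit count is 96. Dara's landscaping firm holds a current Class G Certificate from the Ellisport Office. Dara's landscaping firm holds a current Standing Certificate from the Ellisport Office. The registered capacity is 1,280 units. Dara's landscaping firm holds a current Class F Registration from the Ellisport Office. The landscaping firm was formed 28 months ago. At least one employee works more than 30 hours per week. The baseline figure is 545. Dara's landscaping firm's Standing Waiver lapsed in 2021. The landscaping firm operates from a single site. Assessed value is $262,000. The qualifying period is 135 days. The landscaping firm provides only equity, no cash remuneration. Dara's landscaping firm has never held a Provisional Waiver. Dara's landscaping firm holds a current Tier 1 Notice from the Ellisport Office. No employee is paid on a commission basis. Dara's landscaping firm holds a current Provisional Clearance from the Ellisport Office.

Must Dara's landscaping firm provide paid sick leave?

Yes — Dara's landscaping firm must provide paid sick leave.

Exception (a) is satisfied on its face — no employee is paid on commission; the employer's headcount is 24, below the 28 limit; a current Standing Notice is held. However, paragraph (f) must be considered: (f) applies — a current Standing Certificate is held. (a) is therefore removed.
Exception (b) requires that the employer holds a current Provisional Waiver from the Ellisport Office; but there is no Provisional Waiver in force, so (b) is unavailable.
Exception (c) is satisfied on its face — a current Class G Certificate is held; a current Provisional Exemption Letter is held. But: (g) operates against (c): the coverage ratio is 75%, less than the 85% limit. Exception (c) does not apply.
Exception (d) requires that the reference index is less than 124; but the reference index is 138, not less than 124, so (d) is unavailable.
All of (e)'s requirements are met (the registered capacity is 1,280 units, below the 1,360 units limit; the employer operates from a single site; remuneration is equity-only). But: (i) operates — the landscaping firm is classified under the construction sector. (j) applies (at least one employee exceeds 30 hours/week), but is set aside by (k): (k) is engaged — a current Provisional Clearance is held. (l) applies (a current Class F Registration is held), but is displaced by (m): (m) operates against (l): the qualifying period is 135 days, less than the 140 days limit. (n) would limit (m) — assessed value is $262,000, meeting the $251,500 threshold — but (o) sets (n) aside: (o) is triggered — a current Tier 1 Notice is held. Exception (e) does not apply.
Every exception is unavailable, so the rule governs.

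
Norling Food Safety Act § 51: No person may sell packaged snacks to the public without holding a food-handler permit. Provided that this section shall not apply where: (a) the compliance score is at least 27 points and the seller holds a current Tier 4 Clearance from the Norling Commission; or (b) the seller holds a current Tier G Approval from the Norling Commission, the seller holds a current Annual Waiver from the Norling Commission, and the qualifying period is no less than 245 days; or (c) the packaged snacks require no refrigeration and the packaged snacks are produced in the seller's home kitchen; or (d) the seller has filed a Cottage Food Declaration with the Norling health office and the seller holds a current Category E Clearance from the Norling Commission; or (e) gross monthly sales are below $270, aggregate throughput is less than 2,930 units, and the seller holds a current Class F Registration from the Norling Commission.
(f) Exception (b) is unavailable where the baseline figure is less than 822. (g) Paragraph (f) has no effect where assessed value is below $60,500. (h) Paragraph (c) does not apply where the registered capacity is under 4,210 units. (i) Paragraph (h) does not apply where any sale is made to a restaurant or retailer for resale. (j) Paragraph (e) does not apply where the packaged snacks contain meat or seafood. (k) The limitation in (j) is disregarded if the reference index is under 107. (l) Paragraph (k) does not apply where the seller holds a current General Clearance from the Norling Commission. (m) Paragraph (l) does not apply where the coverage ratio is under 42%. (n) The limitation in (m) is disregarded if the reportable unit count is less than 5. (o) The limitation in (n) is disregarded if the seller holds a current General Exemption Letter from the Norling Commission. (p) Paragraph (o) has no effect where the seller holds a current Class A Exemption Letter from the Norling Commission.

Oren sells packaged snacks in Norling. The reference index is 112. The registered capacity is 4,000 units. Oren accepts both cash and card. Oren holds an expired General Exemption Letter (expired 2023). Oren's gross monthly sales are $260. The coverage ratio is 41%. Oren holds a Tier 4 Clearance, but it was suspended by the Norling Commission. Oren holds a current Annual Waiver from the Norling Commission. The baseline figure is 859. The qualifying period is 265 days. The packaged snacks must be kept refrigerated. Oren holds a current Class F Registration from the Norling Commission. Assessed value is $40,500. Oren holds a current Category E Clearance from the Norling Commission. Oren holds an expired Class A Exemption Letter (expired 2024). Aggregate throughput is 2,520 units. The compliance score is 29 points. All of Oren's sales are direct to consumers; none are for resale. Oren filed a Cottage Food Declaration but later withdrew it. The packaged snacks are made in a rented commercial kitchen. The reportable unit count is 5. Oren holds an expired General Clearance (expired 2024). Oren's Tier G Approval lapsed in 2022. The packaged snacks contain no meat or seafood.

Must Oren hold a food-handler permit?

No — exception (e) applies; Oren is not required to hold a food-handler permit.

Exception (a) fails — there is no Tier 4 Clearance in force.
Exception (b) requires that the seller holds a current Tier G Approval from the Norling Commission; but the Tier G Approval is not current, so (b) is unavailable.
Exception (c) fails — the packaged snacks require refrigeration.
Exception (d) fails — the Cottage Food Declaration was withdrawn.
Exception (e)'s conditions are all satisfied: gross monthly sales are $260, below the $270 limit; aggregate throughput is 2,520 units, less than the 2,930 units limit; a current Class F Registration is held. Considering the limiting provisions: (j), which would limit (e), is not triggered: the packaged snacks contain no meat or seafood. So (e) applies.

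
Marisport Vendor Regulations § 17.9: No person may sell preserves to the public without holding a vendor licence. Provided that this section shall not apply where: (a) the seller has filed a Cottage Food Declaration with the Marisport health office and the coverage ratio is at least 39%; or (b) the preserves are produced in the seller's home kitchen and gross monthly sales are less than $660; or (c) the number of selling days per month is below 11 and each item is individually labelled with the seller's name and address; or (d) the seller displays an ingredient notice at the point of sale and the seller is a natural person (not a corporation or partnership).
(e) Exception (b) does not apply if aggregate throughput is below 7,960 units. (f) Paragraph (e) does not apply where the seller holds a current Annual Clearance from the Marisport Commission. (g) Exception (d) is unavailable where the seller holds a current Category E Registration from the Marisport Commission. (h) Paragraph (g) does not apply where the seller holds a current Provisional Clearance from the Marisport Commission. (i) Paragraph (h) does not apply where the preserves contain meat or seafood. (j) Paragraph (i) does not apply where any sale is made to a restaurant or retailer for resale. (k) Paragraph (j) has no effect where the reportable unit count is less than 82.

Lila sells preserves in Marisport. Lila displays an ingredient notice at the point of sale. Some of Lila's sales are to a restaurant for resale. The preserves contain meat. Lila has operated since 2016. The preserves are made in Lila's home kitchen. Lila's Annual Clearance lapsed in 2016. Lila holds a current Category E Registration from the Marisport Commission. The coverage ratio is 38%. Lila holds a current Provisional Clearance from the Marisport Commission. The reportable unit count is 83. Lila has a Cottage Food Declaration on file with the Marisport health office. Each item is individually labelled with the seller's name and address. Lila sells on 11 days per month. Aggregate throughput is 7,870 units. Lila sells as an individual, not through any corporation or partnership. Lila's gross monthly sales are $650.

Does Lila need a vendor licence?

Exception (a) does not apply: the coverage ratio is 38%, short of 39%.
Exception (b): the preserves are home-kitchen produced; gross monthly sales are $650, less than the $660 limit — every condition holds. But applying paragraphs (e)–(f): (e) operates against (b): aggregate throughput is 7,870 units, below the 7,960 units limit. (f) is inapplicable (the Annual Clearance is not current), so (e) stands. (b) is therefore removed.
Exception (c) fails — the number of selling days per month is 11, not below 11.
Exception (d): an ingredient notice is displayed; the seller is a natural person — every condition holds. Under paragraphs (g)–(k): (g) would limit (d) — a current Category E Registration is held — but (h) sets (g) aside: (h) operates against (g): a current Provisional Clearance is held. (i) is triggered (the preserves contain meat), but yields to (j): (j) is triggered — some sales are to a restaurant for resale. (k), which would lift (j), is not triggered — the reportable unit count is 83, not less than 82. So (d) applies.

No — exception (d) applies; Lila is not required to hold a vendor licence.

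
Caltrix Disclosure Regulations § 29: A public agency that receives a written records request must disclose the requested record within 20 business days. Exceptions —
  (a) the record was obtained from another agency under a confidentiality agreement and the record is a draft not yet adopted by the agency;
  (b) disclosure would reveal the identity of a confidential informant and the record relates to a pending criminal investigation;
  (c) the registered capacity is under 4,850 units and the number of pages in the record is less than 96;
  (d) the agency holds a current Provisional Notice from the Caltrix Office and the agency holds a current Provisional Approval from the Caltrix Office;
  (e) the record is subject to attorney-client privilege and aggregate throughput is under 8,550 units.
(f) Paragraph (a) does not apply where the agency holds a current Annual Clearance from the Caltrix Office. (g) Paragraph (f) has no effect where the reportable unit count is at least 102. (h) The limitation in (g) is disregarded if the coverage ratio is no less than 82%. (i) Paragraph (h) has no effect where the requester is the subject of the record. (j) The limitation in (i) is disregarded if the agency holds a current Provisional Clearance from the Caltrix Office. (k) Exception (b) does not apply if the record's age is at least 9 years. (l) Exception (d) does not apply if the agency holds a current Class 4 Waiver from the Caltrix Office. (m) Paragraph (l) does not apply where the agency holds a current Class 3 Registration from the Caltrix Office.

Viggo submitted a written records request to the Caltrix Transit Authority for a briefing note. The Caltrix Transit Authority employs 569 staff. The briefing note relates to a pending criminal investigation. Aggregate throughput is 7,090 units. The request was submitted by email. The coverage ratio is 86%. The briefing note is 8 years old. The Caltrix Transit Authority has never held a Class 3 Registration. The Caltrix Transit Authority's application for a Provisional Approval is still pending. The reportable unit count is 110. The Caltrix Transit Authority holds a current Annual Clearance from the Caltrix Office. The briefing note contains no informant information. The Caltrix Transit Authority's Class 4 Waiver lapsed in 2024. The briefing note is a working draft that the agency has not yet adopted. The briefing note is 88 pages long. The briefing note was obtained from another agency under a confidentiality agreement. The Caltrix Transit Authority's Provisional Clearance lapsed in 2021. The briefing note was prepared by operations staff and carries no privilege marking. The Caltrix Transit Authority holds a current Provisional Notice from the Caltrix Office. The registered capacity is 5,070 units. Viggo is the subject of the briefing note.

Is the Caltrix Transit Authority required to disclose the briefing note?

No — exception (a) applies; the Caltrix Transit Authority is not required to disclose the briefing note.

Exception (a): the briefing note was obtained under a confidentiality agreement; the briefing note is an unadopted draft — every condition holds. Under paragraphs (f)–(j): (f) is engaged (a current Annual Clearance is held), but is overridden by (g): (g) applies — the reportable unit count is 110, meeting the 102 threshold. (h) would limit (g) — the coverage ratio is 86%, meeting the 82% threshold — but (i) sets (h) aside: (i) operates against (h): Viggo is the subject of the briefing note. (j), which would lift (i), is not triggered — there is no Provisional Clearance in force. Exception (a) stands.
Exception (b) fails — the briefing note contains no informant information.
Exception (c) fails — the registered capacity is 5,070 units, not under 4,850 units.
Exception (d) fails — there is no Provisional Approval in force.
Exception (e) requires that the record is subject to attorney-client privilege; but the briefing note carries no privilege marking, so (e) is unavailable.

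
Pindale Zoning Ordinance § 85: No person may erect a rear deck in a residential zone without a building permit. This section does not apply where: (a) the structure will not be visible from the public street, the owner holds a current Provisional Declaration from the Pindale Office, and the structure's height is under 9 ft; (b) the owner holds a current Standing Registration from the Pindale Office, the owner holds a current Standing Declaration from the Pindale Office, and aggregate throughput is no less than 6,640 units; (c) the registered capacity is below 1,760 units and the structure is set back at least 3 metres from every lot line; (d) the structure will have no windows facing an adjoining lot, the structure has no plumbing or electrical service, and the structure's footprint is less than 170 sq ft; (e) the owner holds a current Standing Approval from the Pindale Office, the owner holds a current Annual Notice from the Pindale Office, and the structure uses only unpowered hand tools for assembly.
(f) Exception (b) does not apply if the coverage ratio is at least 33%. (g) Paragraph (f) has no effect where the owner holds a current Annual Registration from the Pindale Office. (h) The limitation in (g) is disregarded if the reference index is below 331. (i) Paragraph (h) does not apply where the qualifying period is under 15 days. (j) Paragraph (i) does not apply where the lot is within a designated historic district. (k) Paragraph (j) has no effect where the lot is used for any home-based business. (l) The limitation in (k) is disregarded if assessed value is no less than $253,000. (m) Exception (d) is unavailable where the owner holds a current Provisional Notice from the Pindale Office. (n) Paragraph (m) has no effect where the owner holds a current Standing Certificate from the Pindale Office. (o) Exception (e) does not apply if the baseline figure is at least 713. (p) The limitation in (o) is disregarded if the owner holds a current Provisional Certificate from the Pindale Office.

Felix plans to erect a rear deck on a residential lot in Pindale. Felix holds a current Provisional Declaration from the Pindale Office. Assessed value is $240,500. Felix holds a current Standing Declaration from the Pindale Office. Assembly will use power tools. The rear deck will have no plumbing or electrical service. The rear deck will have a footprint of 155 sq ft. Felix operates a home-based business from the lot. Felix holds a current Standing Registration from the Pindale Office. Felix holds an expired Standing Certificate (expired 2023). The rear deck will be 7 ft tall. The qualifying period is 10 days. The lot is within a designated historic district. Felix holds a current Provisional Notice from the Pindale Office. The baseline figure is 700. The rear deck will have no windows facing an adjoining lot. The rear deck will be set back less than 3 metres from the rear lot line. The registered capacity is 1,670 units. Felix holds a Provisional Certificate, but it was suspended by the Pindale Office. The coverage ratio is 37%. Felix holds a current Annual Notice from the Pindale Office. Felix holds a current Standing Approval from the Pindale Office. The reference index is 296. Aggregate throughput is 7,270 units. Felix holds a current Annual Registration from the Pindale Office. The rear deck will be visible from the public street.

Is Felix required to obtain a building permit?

Exception (a) requires that the structure will not be visible from the public street; but the structure will be visible from the street, so (a) is unavailable.
Exception (b)'s conditions are all satisfied: a current Standing Registration is held; a current Standing Declaration is held; aggregate throughput is 7,270 units, meeting the 6,640 units threshold. Applying paragraphs (f)–(l): (f) is engaged (the coverage ratio is 37%, meeting the 33% threshold), but is itself disapplied by (g): (g) applies — a current Annual Registration is held. (h) would limit (g) — the reference index is 296, below the 331 limit — but (i) sets (h) aside: (i) applies — the qualifying period is 10 days, under the 15 days limit. (j) would limit (i) — the lot is in a historic district — but (k) sets (j) aside: (k) is engaged — a home-based business operates on the lot. (l), which would lift (k), does not operate here — assessed value is $240,500, short of $253,000. Exception (b) stands.
Exception (c) fails — the rear setback is under 3 m.
Exception (d) is satisfied on its face — no windows face an adjoining lot; there is no plumbing or electrical service; the structure's footprint is 155 sq ft, less than the 170 sq ft limit. Turning to paragraphs (m)–(n): (m) is engaged — a current Provisional Notice is held. (n) is inapplicable (there is no Standing Certificate in force), so (m) stands. Exception (d) does not apply.
Exception (e) does not apply: assembly uses power tools.

No — exception (b) applies; Felix does not need a building permit.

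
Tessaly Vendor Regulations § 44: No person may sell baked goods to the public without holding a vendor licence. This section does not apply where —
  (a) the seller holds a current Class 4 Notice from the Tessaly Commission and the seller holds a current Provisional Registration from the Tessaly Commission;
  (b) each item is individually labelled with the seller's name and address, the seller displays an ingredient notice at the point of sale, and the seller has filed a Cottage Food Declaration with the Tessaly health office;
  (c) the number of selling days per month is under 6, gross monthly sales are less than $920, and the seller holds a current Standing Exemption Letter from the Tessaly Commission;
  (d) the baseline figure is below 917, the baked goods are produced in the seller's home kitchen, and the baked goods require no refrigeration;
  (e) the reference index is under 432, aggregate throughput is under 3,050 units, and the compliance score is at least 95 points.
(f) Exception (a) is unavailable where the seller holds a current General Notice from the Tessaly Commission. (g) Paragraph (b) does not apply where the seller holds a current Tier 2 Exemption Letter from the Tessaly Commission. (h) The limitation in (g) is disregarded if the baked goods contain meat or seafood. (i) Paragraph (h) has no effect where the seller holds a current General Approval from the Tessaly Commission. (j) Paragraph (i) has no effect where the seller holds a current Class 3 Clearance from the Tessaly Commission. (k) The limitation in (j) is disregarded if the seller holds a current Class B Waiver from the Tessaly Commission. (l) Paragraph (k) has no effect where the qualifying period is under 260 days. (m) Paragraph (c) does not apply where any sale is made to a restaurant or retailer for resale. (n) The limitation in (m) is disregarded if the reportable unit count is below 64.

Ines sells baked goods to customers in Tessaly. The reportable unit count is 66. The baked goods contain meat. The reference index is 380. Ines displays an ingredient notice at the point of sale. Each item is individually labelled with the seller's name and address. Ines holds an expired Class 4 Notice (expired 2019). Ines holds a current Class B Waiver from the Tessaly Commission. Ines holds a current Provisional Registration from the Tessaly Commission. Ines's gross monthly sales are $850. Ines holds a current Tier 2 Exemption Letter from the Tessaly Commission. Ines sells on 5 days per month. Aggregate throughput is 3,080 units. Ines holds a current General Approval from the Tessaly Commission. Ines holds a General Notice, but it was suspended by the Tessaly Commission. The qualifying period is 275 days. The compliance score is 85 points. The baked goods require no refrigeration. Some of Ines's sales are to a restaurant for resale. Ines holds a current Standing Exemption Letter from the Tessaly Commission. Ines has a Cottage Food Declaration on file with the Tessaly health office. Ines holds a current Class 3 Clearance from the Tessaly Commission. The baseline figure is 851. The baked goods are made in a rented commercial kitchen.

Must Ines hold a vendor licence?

Yes — Ines must hold a vendor licence.

Exception (a) fails — the Class 4 Notice is not current.
All of (b)'s requirements are met (items are individually labelled; an ingredient notice is displayed; a Cottage Food Declaration is on file). Turning to paragraphs (g)–(l): (g) operates against (b): a current Tier 2 Exemption Letter is held. (h) would limit (g) — the baked goods contain meat — but (i) sets (h) aside: (i) operates against (h): a current General Approval is held. (j) is engaged (a current Class 3 Clearance is held), but is displaced by (k): (k) applies — a current Class B Waiver is held. (l) is inapplicable (the qualifying period is 275 days, not under 260 days), so (k) stands. So (b) is unavailable.
All of (c)'s requirements are met (the number of selling days per month is 5, under the 6 limit; gross monthly sales are $850, less than the $920 limit; a current Standing Exemption Letter is held). But applying paragraphs (m)–(n): (m) operates against (c): some sales are to a restaurant for resale. (n), which would lift (m), does not operate here — the reportable unit count is 66, not below 64. Exception (c) does not apply.
Exception (d) does not apply: the baked goods are made in a commercial kitchen, not a home kitchen.
Exception (e) requires that aggregate throughput is under 3,050 units; but aggregate throughput is 3,080 units, not under 3,050 units, so (e) is unavailable.
None of the exceptions is available; § 44 applies in full.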